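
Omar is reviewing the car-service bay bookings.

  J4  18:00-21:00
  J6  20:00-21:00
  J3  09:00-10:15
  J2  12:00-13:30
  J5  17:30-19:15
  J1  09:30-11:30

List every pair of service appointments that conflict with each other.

Sorted by start: J3, J1, J2, J5, J4, J6.
J1 starts before J3 ends → J3 and J1 overlap.
J2 starts after J3 ends, so nothing later overlaps J3 either.
J2 starts after J1 ends, so nothing later overlaps J1 either.
J5 starts after J2 ends, so nothing later overlaps J2 either.
J4 starts before J5 ends → J5 and J4 overlap.
J6 starts after J5 ends.
J6 starts before J4 ends → J4 and J6 overlap.

J1 & J3, J4 & J5, J4 & J6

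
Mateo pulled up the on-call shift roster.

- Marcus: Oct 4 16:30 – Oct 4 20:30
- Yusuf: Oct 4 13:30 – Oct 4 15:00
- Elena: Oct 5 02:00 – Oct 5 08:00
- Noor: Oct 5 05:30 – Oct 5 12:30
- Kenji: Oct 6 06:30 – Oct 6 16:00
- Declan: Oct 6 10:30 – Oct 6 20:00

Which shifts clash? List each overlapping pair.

Declan & Kenji, Elena & Noor

Sorted by start: Yusuf, Marcus, Elena, Noor, Kenji, Declan.
Marcus starts after Yusuf ends, so Yusuf has no further overlaps.
Elena starts after Marcus ends, so Marcus has no further overlaps.
Noor starts before Elena ends → Elena and Noor overlap.
Kenji starts after Elena ends, so Elena has no further overlaps.
Kenji starts after Noor ends, so Noor has no further overlaps.
Declan starts before Kenji ends → Kenji and Declan overlap.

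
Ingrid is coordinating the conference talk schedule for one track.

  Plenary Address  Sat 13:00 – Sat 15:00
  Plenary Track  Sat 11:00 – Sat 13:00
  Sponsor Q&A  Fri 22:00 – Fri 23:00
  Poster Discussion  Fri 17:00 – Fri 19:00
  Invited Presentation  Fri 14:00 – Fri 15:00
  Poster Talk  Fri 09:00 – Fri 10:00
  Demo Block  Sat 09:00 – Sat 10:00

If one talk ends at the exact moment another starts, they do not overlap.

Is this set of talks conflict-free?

Yes

Check each pair: they overlap iff neither finishes before the other starts.
Sorted by start: Poster Talk, Invited Presentation, Poster Discussion, Sponsor Q&A, Demo Block, Plenary Track, Plenary Address.
Invited Presentation starts after Poster Talk ends — done with Poster Talk.
Poster Discussion starts after Invited Presentation ends — done with Invited Presentation.
Sponsor Q&A starts after Poster Discussion ends — done with Poster Discussion.
Demo Block starts after Sponsor Q&A ends — done with Sponsor Q&A.
Plenary Track starts after Demo Block ends — done with Demo Block.
Plenary Address starts exactly when Plenary Track ends (back-to-back, no overlap).
Every pair is clear; the schedule has no overlaps.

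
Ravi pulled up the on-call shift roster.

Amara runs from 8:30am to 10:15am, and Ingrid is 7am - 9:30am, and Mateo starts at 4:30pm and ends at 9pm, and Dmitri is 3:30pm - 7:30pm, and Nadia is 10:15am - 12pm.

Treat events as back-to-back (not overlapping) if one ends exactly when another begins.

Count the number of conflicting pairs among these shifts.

2

Two intervals overlap when each starts before the other ends.
Sorted by start: Ingrid, Amara, Nadia, Dmitri, Mateo.
Amara starts before Ingrid ends → Ingrid and Amara overlap.
Nadia starts after Ingrid ends, so nothing later overlaps Ingrid either.
Nadia starts exactly when Amara ends (back-to-back, no overlap), so nothing later overlaps Amara either.
Dmitri starts after Nadia ends, so nothing later overlaps Nadia either.
Mateo starts before Dmitri ends → Dmitri and Mateo overlap.
Overlapping pairs: Amara & Ingrid, Dmitri & Mateo — 2 in total.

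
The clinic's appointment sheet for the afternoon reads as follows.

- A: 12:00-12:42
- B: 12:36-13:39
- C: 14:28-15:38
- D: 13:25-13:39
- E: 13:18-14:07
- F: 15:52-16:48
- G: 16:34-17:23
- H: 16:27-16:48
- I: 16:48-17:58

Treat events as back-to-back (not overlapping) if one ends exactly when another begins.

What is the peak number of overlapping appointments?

3

Walk through starts and ends in time order (an end at T is processed before a start at T):
12:00 start A → 1
12:36 start B → 2
12:42 end A → 1
13:18 start E → 2
13:25 start D → 3
13:39 end B → 2
13:39 end D → 1
14:07 end E → 0
14:28 start C → 1
15:38 end C → 0
15:52 start F → 1
16:27 start H → 2
16:34 start G → 3
16:48 end F → 2
16:48 end H → 1
16:48 start I → 2
17:23 end G → 1
17:58 end I → 0
Peak is 3, at 13:25 (B, D, E).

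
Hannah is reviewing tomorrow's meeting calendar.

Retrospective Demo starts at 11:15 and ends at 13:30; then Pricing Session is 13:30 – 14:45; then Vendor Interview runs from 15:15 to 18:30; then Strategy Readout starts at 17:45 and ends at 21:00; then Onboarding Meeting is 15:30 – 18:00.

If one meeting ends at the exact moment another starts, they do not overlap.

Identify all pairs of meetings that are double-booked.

Check each pair: they overlap iff neither finishes before the other starts.
Sorted by start: Retrospective Demo, Pricing Session, Vendor Interview, Onboarding Meeting, Strategy Readout.
Pricing Session starts exactly when Retrospective Demo ends (back-to-back, no overlap) — done with Retrospective Demo.
Vendor Interview starts after Pricing Session ends — done with Pricing Session.
Onboarding Meeting starts before Vendor Interview ends → Vendor Interview and Onboarding Meeting overlap.
Strategy Readout starts before Vendor Interview ends → Vendor Interview and Strategy Readout overlap.
Strategy Readout starts before Onboarding Meeting ends → Onboarding Meeting and Strategy Readout overlap.

Onboarding Meeting & Strategy Readout, Onboarding Meeting & Vendor Interview, Strategy Readout & Vendor Interview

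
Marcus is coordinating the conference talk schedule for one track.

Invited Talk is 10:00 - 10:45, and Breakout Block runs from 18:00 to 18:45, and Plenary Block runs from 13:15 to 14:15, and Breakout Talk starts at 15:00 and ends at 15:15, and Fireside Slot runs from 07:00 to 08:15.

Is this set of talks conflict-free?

Sorted by start: Fireside Slot, Invited Talk, Plenary Block, Breakout Talk, Breakout Block.
Invited Talk starts after Fireside Slot ends, so Fireside Slot has no further overlaps.
Plenary Block starts after Invited Talk ends, so Invited Talk has no further overlaps.
Breakout Talk starts after Plenary Block ends, so Plenary Block has no further overlaps.
Breakout Block starts after Breakout Talk ends.
Every pair is clear; the schedule has no overlaps.

Yes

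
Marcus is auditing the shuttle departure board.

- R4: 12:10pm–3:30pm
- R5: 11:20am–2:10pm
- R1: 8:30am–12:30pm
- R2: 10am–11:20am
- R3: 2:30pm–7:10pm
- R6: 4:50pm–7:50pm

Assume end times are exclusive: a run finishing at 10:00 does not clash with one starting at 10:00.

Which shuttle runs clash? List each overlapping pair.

R1 & R2, R1 & R4, R1 & R5, R3 & R4, R3 & R6, R4 & R5

Sorted by start: R1, R2, R5, R4, R3, R6.
R2 starts before R1 ends → R1 and R2 overlap.
R5 starts before R1 ends → R1 and R5 overlap.
R4 starts before R1 ends → R1 and R4 overlap.
R3 starts after R1 ends, so nothing later overlaps R1 either.
R5 starts exactly when R2 ends (back-to-back, no overlap), so nothing later overlaps R2 either.
R4 starts before R5 ends → R5 and R4 overlap.
R3 starts after R5 ends, so nothing later overlaps R5 either.
R3 starts before R4 ends → R4 and R3 overlap.
R6 starts after R4 ends.
R6 starts before R3 ends → R3 and R6 overlap.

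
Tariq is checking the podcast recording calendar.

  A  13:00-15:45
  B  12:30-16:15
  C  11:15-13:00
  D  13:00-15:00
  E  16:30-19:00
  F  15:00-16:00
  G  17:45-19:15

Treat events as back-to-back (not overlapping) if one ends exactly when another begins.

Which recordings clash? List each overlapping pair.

A & B, A & D, A & F, B & C, B & D, B & F, E & G

Two intervals overlap when each starts before the other ends.
Sorted by start: C, B, A, D, F, E, G.
B starts before C ends → C and B overlap.
A starts exactly when C ends (back-to-back, no overlap), so nothing later overlaps C either.
A starts before B ends → B and A overlap.
D starts before B ends → B and D overlap.
F starts before B ends → B and F overlap.
E starts after B ends, so nothing later overlaps B either.
D starts before A ends → A and D overlap.
F starts before A ends → A and F overlap.
E starts after A ends, so nothing later overlaps A either.
F starts exactly when D ends (back-to-back, no overlap), so nothing later overlaps D either.
E starts after F ends, so nothing later overlaps F either.
G starts before E ends → E and G overlap.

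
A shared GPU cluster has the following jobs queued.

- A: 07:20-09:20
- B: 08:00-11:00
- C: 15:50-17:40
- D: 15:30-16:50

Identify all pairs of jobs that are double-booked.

A & B, C & D

Check each pair: they overlap iff neither finishes before the other starts.
Sorted by start: A, B, D, C.
B starts before A ends → A and B overlap.
D starts after A ends, so A has no further overlaps.
D starts after B ends, so B has no further overlaps.
C starts before D ends → D and C overlap.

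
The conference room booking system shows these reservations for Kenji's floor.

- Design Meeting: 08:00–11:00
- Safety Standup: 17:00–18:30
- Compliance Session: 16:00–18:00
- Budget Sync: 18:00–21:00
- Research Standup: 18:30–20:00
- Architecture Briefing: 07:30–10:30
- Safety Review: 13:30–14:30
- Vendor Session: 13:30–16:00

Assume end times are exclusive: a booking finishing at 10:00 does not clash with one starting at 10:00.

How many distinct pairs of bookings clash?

5

Sorted by start: Architecture Briefing, Design Meeting, Safety Review, Vendor Session, Compliance Session, Safety Standup, Budget Sync, Research Standup.
Design Meeting starts before Architecture Briefing ends → Architecture Briefing and Design Meeting overlap.
Safety Review starts after Architecture Briefing ends; Architecture Briefing is clear from here.
Safety Review starts after Design Meeting ends; Design Meeting is clear from here.
Vendor Session starts before Safety Review ends → Safety Review and Vendor Session overlap.
Compliance Session starts after Safety Review ends; Safety Review is clear from here.
Compliance Session starts exactly when Vendor Session ends (back-to-back, no overlap); Vendor Session is clear from here.
Safety Standup starts before Compliance Session ends → Compliance Session and Safety Standup overlap.
Budget Sync starts exactly when Compliance Session ends (back-to-back, no overlap); Compliance Session is clear from here.
Budget Sync starts before Safety Standup ends → Safety Standup and Budget Sync overlap.
Research Standup starts exactly when Safety Standup ends (back-to-back, no overlap).
Research Standup starts before Budget Sync ends → Budget Sync and Research Standup overlap.
Overlapping pairs: Architecture Briefing & Design Meeting, Budget Sync & Research Standup, Budget Sync & Safety Standup, Compliance Session & Safety Standup, Safety Review & Vendor Session — 5 in total.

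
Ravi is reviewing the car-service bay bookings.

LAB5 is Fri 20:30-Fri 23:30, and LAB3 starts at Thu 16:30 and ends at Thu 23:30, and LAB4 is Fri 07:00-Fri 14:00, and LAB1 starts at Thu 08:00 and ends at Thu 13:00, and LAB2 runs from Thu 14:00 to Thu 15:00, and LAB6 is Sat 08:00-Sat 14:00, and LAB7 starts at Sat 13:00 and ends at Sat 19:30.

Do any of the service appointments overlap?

Sorted by start: LAB1, LAB2, LAB3, LAB4, LAB5, LAB6, LAB7.
LAB2 starts after LAB1 ends, so LAB1 has no further overlaps.
LAB3 starts after LAB2 ends, so LAB2 has no further overlaps.
LAB4 starts after LAB3 ends, so LAB3 has no further overlaps.
LAB5 starts after LAB4 ends, so LAB4 has no further overlaps.
LAB6 starts after LAB5 ends, so LAB5 has no further overlaps.
LAB7 starts before LAB6 ends → LAB6 and LAB7 overlap.
That's a conflict, so the schedule is not conflict-free.

Yes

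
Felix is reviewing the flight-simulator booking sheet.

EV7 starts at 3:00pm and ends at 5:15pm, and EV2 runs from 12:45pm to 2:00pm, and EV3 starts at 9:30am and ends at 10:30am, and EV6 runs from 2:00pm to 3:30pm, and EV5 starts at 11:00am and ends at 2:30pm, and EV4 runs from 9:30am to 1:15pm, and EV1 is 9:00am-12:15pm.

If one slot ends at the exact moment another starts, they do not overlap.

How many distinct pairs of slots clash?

9

Sorted by start: EV1, EV3, EV4, EV5, EV2, EV6, EV7.
EV3 starts before EV1 ends → EV1 and EV3 overlap.
EV4 starts before EV1 ends → EV1 and EV4 overlap.
EV5 starts before EV1 ends → EV1 and EV5 overlap.
EV2 starts after EV1 ends — done with EV1.
EV4 starts before EV3 ends → EV3 and EV4 overlap.
EV5 starts after EV3 ends — done with EV3.
EV5 starts before EV4 ends → EV4 and EV5 overlap.
EV2 starts before EV4 ends → EV4 and EV2 overlap.
EV6 starts after EV4 ends — done with EV4.
EV2 starts before EV5 ends → EV5 and EV2 overlap.
EV6 starts before EV5 ends → EV5 and EV6 overlap.
EV7 starts after EV5 ends.
EV6 starts exactly when EV2 ends (back-to-back, no overlap) — done with EV2.
EV7 starts before EV6 ends → EV6 and EV7 overlap.
Overlapping pairs: EV1 & EV3, EV1 & EV4, EV1 & EV5, EV2 & EV4, EV2 & EV5, EV3 & EV4, EV4 & EV5, EV5 & EV6, EV6 & EV7 — 9 in total.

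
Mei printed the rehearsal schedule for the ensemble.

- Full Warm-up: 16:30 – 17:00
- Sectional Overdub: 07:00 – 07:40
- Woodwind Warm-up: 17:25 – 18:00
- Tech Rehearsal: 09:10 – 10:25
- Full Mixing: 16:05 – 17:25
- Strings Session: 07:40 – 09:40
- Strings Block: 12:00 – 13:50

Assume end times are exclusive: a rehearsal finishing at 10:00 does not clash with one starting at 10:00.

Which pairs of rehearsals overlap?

Full Mixing & Full Warm-up, Strings Session & Tech Rehearsal

Check each pair: they overlap iff neither finishes before the other starts.
Sorted by start: Sectional Overdub, Strings Session, Tech Rehearsal, Strings Block, Full Mixing, Full Warm-up, Woodwind Warm-up.
Strings Session starts exactly when Sectional Overdub ends (back-to-back, no overlap) — done with Sectional Overdub.
Tech Rehearsal starts before Strings Session ends → Strings Session and Tech Rehearsal overlap.
Strings Block starts after Strings Session ends — done with Strings Session.
Strings Block starts after Tech Rehearsal ends — done with Tech Rehearsal.
Full Mixing starts after Strings Block ends — done with Strings Block.
Full Warm-up starts before Full Mixing ends → Full Mixing and Full Warm-up overlap.
Woodwind Warm-up starts exactly when Full Mixing ends (back-to-back, no overlap).
Woodwind Warm-up starts after Full Warm-up ends.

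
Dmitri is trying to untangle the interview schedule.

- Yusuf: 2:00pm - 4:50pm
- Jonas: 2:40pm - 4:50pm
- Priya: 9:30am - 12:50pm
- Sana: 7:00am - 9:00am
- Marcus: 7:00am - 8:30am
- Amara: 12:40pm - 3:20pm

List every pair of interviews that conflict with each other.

Sorted by start: Sana, Marcus, Priya, Amara, Yusuf, Jonas.
Marcus starts before Sana ends → Sana and Marcus overlap.
Priya starts after Sana ends, so Sana has no further overlaps.
Priya starts after Marcus ends, so Marcus has no further overlaps.
Amara starts before Priya ends → Priya and Amara overlap.
Yusuf starts after Priya ends, so Priya has no further overlaps.
Yusuf starts before Amara ends → Amara and Yusuf overlap.
Jonas starts before Amara ends → Amara and Jonas overlap.
Jonas starts before Yusuf ends → Yusuf and Jonas overlap.

Amara & Jonas, Amara & Priya, Amara & Yusuf, Jonas & Yusuf, Marcus & Sana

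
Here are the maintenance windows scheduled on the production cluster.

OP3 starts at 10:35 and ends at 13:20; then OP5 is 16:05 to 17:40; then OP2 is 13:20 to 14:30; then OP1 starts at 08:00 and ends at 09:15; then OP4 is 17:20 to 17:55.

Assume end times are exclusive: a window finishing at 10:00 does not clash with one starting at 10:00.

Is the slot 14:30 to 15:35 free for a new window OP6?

OP1: ends 09:15 at or before OP6 starts 14:30 → clear.
OP3: ends 13:20 at or before OP6 starts 14:30 → clear.
OP2: ends 14:30 at or before OP6 starts 14:30 → clear.
OP5: starts 16:05 at or after OP6 ends 15:35 → clear.
OP4: starts 17:20 at or after OP6 ends 15:35 → clear.

Yes — the slot is free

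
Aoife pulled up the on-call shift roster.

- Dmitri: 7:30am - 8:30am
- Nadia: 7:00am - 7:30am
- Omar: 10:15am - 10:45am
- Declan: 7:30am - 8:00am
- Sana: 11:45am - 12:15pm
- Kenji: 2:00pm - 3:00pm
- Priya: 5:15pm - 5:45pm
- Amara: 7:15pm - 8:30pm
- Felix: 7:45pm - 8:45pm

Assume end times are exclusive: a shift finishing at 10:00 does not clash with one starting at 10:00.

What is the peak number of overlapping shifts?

Sort all start/end points and keep a running count:
7:00am start Nadia → 1
7:30am end Nadia → 0
7:30am start Declan → 1
7:30am start Dmitri → 2
8:00am end Declan → 1
8:30am end Dmitri → 0
10:15am start Omar → 1
10:45am end Omar → 0
11:45am start Sana → 1
12:15pm end Sana → 0
2:00pm start Kenji → 1
3:00pm end Kenji → 0
5:15pm start Priya → 1
5:45pm end Priya → 0
7:15pm start Amara → 1
7:45pm start Felix → 2
8:30pm end Amara → 1
8:45pm end Felix → 0
Peak is 2, at 7:30am (Declan, Dmitri).

2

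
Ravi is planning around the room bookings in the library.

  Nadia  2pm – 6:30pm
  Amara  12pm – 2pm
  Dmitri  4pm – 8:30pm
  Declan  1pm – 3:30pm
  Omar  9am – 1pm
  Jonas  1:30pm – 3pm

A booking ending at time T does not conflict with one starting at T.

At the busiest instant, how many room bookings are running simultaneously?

3

Walk through starts and ends in time order (an end at T is processed before a start at T):
9am start Omar → 1
12pm start Amara → 2
1pm end Omar → 1
1pm start Declan → 2
1:30pm start Jonas → 3
2pm end Amara → 2
2pm start Nadia → 3
3pm end Jonas → 2
3:30pm end Declan → 1
4pm start Dmitri → 2
6:30pm end Nadia → 1
8:30pm end Dmitri → 0
Peak is 3, at 1:30pm (Amara, Declan, Jonas).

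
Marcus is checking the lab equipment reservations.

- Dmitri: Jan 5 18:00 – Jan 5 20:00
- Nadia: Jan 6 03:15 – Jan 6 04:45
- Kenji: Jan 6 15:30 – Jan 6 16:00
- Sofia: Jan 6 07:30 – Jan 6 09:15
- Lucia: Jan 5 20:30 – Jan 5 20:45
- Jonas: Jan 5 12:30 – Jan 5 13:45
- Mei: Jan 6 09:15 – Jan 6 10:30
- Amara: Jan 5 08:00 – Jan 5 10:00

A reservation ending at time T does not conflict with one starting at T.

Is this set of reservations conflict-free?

Sorted by start: Amara, Jonas, Dmitri, Lucia, Nadia, Sofia, Mei, Kenji.
Jonas starts after Amara ends, so Amara has no further overlaps.
Dmitri starts after Jonas ends, so Jonas has no further overlaps.
Lucia starts after Dmitri ends, so Dmitri has no further overlaps.
Nadia starts after Lucia ends, so Lucia has no further overlaps.
Sofia starts after Nadia ends, so Nadia has no further overlaps.
Mei starts exactly when Sofia ends (back-to-back, no overlap), so Sofia has no further overlaps.
Kenji starts after Mei ends.
Every pair is clear; the schedule has no overlaps.

Yes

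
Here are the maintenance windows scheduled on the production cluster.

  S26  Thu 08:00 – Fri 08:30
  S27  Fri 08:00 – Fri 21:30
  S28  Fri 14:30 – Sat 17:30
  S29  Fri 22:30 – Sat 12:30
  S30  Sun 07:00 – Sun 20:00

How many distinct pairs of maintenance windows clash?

Check each pair: they overlap iff neither finishes before the other starts.
Sorted by start: S26, S27, S28, S29, S30.
S27 starts before S26 ends → S26 and S27 overlap.
S28 starts after S26 ends — done with S26.
S28 starts before S27 ends → S27 and S28 overlap.
S29 starts after S27 ends — done with S27.
S29 starts before S28 ends → S28 and S29 overlap.
S30 starts after S28 ends.
S30 starts after S29 ends.
Overlapping pairs: S26 & S27, S27 & S28, S28 & S29 — 3 in total.

3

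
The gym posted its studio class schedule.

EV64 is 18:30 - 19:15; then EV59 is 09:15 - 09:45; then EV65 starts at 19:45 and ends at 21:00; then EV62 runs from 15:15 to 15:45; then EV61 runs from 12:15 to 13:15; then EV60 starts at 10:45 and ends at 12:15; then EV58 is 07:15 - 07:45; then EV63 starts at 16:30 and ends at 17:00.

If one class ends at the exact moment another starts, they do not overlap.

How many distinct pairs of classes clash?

0

Sorted by start: EV58, EV59, EV60, EV61, EV62, EV63, EV64, EV65.
EV59 starts after EV58 ends, so nothing later overlaps EV58 either.
EV60 starts after EV59 ends, so nothing later overlaps EV59 either.
EV61 starts exactly when EV60 ends (back-to-back, no overlap), so nothing later overlaps EV60 either.
EV62 starts after EV61 ends, so nothing later overlaps EV61 either.
EV63 starts after EV62 ends, so nothing later overlaps EV62 either.
EV64 starts after EV63 ends, so nothing later overlaps EV63 either.
EV65 starts after EV64 ends.
No pair overlaps.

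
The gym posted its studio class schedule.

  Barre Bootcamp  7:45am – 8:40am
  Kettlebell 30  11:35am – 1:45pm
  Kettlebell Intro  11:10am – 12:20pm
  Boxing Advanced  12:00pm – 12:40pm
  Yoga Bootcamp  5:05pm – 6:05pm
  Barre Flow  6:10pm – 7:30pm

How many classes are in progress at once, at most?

Sweep the timeline, counting +1 at each start and −1 at each end (ends before starts at a tie):
7:45am start Barre Bootcamp → 1
8:40am end Barre Bootcamp → 0
11:10am start Kettlebell Intro → 1
11:35am start Kettlebell 30 → 2
12:00pm start Boxing Advanced → 3
12:20pm end Kettlebell Intro → 2
12:40pm end Boxing Advanced → 1
1:45pm end Kettlebell 30 → 0
5:05pm start Yoga Bootcamp → 1
6:05pm end Yoga Bootcamp → 0
6:10pm start Barre Flow → 1
7:30pm end Barre Flow → 0
Peak is 3, at 12:00pm (Boxing Advanced, Kettlebell 30, Kettlebell Intro).

3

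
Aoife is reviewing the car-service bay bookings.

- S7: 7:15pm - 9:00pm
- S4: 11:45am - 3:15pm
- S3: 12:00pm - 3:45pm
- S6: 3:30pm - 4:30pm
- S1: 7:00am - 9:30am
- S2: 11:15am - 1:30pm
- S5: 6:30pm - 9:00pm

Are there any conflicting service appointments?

Sorted by start: S1, S2, S4, S3, S6, S5, S7.
S2 starts after S1 ends; S1 is clear from here.
S4 starts before S2 ends → S2 and S4 overlap.
That's a conflict, so the schedule is not conflict-free.

Yes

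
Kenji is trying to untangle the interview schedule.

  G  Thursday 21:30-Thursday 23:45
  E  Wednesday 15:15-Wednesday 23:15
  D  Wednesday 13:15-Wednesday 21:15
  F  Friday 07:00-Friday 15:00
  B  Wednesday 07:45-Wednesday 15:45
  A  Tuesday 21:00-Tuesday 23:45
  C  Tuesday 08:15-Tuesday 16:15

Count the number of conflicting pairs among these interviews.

3

Check each pair: they overlap iff neither finishes before the other starts.
Sorted by start: C, A, B, D, E, G, F.
A starts after C ends; C is clear from here.
B starts after A ends; A is clear from here.
D starts before B ends → B and D overlap.
E starts before B ends → B and E overlap.
G starts after B ends; B is clear from here.
E starts before D ends → D and E overlap.
G starts after D ends; D is clear from here.
G starts after E ends; E is clear from here.
F starts after G ends.
Overlapping pairs: B & D, B & E, D & E — 3 in total.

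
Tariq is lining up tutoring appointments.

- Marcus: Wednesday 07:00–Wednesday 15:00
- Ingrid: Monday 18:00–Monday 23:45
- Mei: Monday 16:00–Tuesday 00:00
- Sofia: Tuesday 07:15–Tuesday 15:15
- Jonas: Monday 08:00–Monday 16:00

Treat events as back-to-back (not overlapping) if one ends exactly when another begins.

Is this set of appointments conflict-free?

No

Sorted by start: Jonas, Mei, Ingrid, Sofia, Marcus.
Mei starts exactly when Jonas ends (back-to-back, no overlap); Jonas is clear from here.
Ingrid starts before Mei ends → Mei and Ingrid overlap.
That's a conflict, so the schedule is not conflict-free.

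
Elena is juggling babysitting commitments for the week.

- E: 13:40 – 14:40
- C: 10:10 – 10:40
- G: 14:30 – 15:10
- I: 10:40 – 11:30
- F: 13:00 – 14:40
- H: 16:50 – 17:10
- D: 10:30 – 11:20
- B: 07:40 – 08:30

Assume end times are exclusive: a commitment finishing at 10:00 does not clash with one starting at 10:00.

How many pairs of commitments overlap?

Sorted by start: B, C, D, I, F, E, G, H.
C starts after B ends; B is clear from here.
D starts before C ends → C and D overlap.
I starts exactly when C ends (back-to-back, no overlap); C is clear from here.
I starts before D ends → D and I overlap.
F starts after D ends; D is clear from here.
F starts after I ends; I is clear from here.
E starts before F ends → F and E overlap.
G starts before F ends → F and G overlap.
H starts after F ends.
G starts before E ends → E and G overlap.
H starts after E ends.
H starts after G ends.
Overlapping pairs: C & D, D & I, E & F, E & G, F & G — 5 in total.

5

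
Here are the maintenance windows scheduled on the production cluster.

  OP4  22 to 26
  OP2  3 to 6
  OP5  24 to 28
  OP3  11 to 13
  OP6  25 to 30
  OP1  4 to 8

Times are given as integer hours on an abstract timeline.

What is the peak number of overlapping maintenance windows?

Walk through starts and ends in time order (an end at T is processed before a start at T):
3 start OP2 → 1
4 start OP1 → 2
6 end OP2 → 1
8 end OP1 → 0
11 start OP3 → 1
13 end OP3 → 0
22 start OP4 → 1
24 start OP5 → 2
25 start OP6 → 3
26 end OP4 → 2
28 end OP5 → 1
30 end OP6 → 0
Peak is 3, at 25 (OP4, OP5, OP6).

3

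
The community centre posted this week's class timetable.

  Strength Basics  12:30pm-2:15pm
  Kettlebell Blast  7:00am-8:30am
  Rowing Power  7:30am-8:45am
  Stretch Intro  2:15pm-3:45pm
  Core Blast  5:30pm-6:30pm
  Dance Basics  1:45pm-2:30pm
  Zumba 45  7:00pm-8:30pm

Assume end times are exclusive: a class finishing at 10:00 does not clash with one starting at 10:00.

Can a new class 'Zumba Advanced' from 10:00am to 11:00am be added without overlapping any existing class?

Yes — the slot is free

Kettlebell Blast: ends 8:30am at or before Zumba Advanced starts 10:00am → clear.
Rowing Power: ends 8:45am at or before Zumba Advanced starts 10:00am → clear.
Strength Basics: starts 12:30pm at or after Zumba Advanced ends 11:00am → clear.
Dance Basics: starts 1:45pm at or after Zumba Advanced ends 11:00am → clear.
Stretch Intro: starts 2:15pm at or after Zumba Advanced ends 11:00am → clear.
Core Blast: starts 5:30pm at or after Zumba Advanced ends 11:00am → clear.
Zumba 45: starts 7:00pm at or after Zumba Advanced ends 11:00am → clear.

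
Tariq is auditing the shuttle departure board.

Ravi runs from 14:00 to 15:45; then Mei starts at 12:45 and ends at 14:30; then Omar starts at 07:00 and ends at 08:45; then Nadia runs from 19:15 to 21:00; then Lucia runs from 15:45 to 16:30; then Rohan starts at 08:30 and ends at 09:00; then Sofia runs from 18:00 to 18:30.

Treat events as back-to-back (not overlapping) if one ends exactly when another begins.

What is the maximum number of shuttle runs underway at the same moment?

2

Walk through starts and ends in time order (an end at T is processed before a start at T):
07:00 start Omar → 1
08:30 start Rohan → 2
08:45 end Omar → 1
09:00 end Rohan → 0
12:45 start Mei → 1
14:00 start Ravi → 2
14:30 end Mei → 1
15:45 end Ravi → 0
15:45 start Lucia → 1
16:30 end Lucia → 0
18:00 start Sofia → 1
18:30 end Sofia → 0
19:15 start Nadia → 1
21:00 end Nadia → 0
Peak is 2, at 08:30 (Omar, Rohan).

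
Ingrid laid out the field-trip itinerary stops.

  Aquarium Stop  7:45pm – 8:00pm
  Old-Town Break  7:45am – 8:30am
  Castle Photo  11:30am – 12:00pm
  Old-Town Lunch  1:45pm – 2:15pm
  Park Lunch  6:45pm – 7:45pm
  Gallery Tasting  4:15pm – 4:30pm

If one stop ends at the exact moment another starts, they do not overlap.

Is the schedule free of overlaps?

Two intervals overlap when each starts before the other ends.
Sorted by start: Old-Town Break, Castle Photo, Old-Town Lunch, Gallery Tasting, Park Lunch, Aquarium Stop.
Castle Photo starts after Old-Town Break ends, so Old-Town Break has no further overlaps.
Old-Town Lunch starts after Castle Photo ends, so Castle Photo has no further overlaps.
Gallery Tasting starts after Old-Town Lunch ends, so Old-Town Lunch has no further overlaps.
Park Lunch starts after Gallery Tasting ends, so Gallery Tasting has no further overlaps.
Aquarium Stop starts exactly when Park Lunch ends (back-to-back, no overlap).
Every pair is clear; the schedule has no overlaps.

Yes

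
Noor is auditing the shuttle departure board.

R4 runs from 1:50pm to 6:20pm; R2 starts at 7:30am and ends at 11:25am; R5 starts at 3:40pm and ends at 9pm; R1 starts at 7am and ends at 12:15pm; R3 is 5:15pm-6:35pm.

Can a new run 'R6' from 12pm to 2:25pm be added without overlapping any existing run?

R1: starts 7am before R6 ends 2:25pm, and ends 12:15pm after R6 starts 12pm → overlap.
R2: ends 11:25am at or before R6 starts 12pm → clear.
R4: starts 1:50pm before R6 ends 2:25pm, and ends 6:20pm after R6 starts 12pm → overlap.
R5: starts 3:40pm at or after R6 ends 2:25pm → clear.
R3: starts 5:15pm at or after R6 ends 2:25pm → clear.
R6 overlaps R1, R4.

No — it overlaps R1, R4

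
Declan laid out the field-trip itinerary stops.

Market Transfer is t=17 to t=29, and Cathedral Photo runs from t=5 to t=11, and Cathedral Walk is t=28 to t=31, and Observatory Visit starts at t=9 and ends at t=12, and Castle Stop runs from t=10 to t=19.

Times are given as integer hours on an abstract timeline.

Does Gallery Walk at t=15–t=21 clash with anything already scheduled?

Yes — it overlaps Castle Stop, Market Transfer

Cathedral Photo: ends t=11 at or before Gallery Walk starts t=15 → clear.
Observatory Visit: ends t=12 at or before Gallery Walk starts t=15 → clear.
Castle Stop: starts t=10 before Gallery Walk ends t=21, and ends t=19 after Gallery Walk starts t=15 → overlap.
Market Transfer: starts t=17 before Gallery Walk ends t=21, and ends t=29 after Gallery Walk starts t=15 → overlap.
Cathedral Walk: starts t=28 at or after Gallery Walk ends t=21 → clear.
Gallery Walk overlaps Market Transfer, Castle Stop.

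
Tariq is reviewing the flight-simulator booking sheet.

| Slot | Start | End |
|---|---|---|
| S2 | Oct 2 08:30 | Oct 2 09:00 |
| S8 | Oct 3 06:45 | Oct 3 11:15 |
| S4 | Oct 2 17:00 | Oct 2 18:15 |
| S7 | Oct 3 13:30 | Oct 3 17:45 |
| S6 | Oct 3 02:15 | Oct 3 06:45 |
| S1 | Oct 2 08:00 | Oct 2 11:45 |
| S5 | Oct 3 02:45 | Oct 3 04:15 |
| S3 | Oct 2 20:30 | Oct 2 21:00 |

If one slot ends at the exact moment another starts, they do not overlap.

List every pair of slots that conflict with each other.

S1 & S2, S5 & S6

Check each pair: they overlap iff neither finishes before the other starts.
Sorted by start: S1, S2, S4, S3, S6, S5, S8, S7.
S2 starts before S1 ends → S1 and S2 overlap.
S4 starts after S1 ends, so nothing later overlaps S1 either.
S4 starts after S2 ends, so nothing later overlaps S2 either.
S3 starts after S4 ends, so nothing later overlaps S4 either.
S6 starts after S3 ends, so nothing later overlaps S3 either.
S5 starts before S6 ends → S6 and S5 overlap.
S8 starts exactly when S6 ends (back-to-back, no overlap), so nothing later overlaps S6 either.
S8 starts after S5 ends, so nothing later overlaps S5 either.
S7 starts after S8 ends.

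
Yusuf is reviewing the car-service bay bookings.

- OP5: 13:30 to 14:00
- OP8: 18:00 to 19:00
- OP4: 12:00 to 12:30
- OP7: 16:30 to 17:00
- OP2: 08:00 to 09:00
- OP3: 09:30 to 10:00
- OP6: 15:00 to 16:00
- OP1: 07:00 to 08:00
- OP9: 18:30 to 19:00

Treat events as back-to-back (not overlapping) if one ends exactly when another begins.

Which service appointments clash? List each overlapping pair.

Sorted by start: OP1, OP2, OP3, OP4, OP5, OP6, OP7, OP8, OP9.
OP2 starts exactly when OP1 ends (back-to-back, no overlap) — done with OP1.
OP3 starts after OP2 ends — done with OP2.
OP4 starts after OP3 ends — done with OP3.
OP5 starts after OP4 ends — done with OP4.
OP6 starts after OP5 ends — done with OP5.
OP7 starts after OP6 ends — done with OP6.
OP8 starts after OP7 ends — done with OP7.
OP9 starts before OP8 ends → OP8 and OP9 overlap.

OP8 & OP9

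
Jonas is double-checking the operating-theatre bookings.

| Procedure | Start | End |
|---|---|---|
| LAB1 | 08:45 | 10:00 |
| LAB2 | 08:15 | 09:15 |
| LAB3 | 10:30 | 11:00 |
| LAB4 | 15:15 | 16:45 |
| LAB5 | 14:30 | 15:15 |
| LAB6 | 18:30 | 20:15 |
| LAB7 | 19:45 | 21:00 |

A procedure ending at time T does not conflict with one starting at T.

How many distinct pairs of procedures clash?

2

Sorted by start: LAB2, LAB1, LAB3, LAB5, LAB4, LAB6, LAB7.
LAB1 starts before LAB2 ends → LAB2 and LAB1 overlap.
LAB3 starts after LAB2 ends; LAB2 is clear from here.
LAB3 starts after LAB1 ends; LAB1 is clear from here.
LAB5 starts after LAB3 ends; LAB3 is clear from here.
LAB4 starts exactly when LAB5 ends (back-to-back, no overlap); LAB5 is clear from here.
LAB6 starts after LAB4 ends; LAB4 is clear from here.
LAB7 starts before LAB6 ends → LAB6 and LAB7 overlap.
Overlapping pairs: LAB1 & LAB2, LAB6 & LAB7 — 2 in total.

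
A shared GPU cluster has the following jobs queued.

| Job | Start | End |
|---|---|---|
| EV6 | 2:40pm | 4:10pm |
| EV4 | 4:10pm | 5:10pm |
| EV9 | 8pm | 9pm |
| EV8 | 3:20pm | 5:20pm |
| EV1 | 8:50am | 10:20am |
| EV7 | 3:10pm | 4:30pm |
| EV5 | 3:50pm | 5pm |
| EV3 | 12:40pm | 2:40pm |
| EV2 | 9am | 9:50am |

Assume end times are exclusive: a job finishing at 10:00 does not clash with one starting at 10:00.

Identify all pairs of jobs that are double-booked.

Sorted by start: EV1, EV2, EV3, EV6, EV7, EV8, EV5, EV4, EV9.
EV2 starts before EV1 ends → EV1 and EV2 overlap.
EV3 starts after EV1 ends, so nothing later overlaps EV1 either.
EV3 starts after EV2 ends, so nothing later overlaps EV2 either.
EV6 starts exactly when EV3 ends (back-to-back, no overlap), so nothing later overlaps EV3 either.
EV7 starts before EV6 ends → EV6 and EV7 overlap.
EV8 starts before EV6 ends → EV6 and EV8 overlap.
EV5 starts before EV6 ends → EV6 and EV5 overlap.
EV4 starts exactly when EV6 ends (back-to-back, no overlap), so nothing later overlaps EV6 either.
EV8 starts before EV7 ends → EV7 and EV8 overlap.
EV5 starts before EV7 ends → EV7 and EV5 overlap.
EV4 starts before EV7 ends → EV7 and EV4 overlap.
EV9 starts after EV7 ends.
EV5 starts before EV8 ends → EV8 and EV5 overlap.
EV4 starts before EV8 ends → EV8 and EV4 overlap.
EV9 starts after EV8 ends.
EV4 starts before EV5 ends → EV5 and EV4 overlap.
EV9 starts after EV5 ends.
EV9 starts after EV4 ends.

EV1 & EV2, EV4 & EV5, EV4 & EV7, EV4 & EV8, EV5 & EV6, EV5 & EV7, EV5 & EV8, EV6 & EV7, EV6 & EV8, EV7 & EV8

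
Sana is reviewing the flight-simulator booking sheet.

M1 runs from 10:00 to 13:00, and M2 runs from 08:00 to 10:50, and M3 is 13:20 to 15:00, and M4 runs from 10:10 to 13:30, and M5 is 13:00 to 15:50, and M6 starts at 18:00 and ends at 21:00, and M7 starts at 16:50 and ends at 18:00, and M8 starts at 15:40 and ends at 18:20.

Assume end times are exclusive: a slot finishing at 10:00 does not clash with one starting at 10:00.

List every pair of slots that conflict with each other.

M1 & M2, M1 & M4, M2 & M4, M3 & M4, M3 & M5, M4 & M5, M5 & M8, M6 & M8, M7 & M8

Sorted by start: M2, M1, M4, M5, M3, M8, M7, M6.
M1 starts before M2 ends → M2 and M1 overlap.
M4 starts before M2 ends → M2 and M4 overlap.
M5 starts after M2 ends, so nothing later overlaps M2 either.
M4 starts before M1 ends → M1 and M4 overlap.
M5 starts exactly when M1 ends (back-to-back, no overlap), so nothing later overlaps M1 either.
M5 starts before M4 ends → M4 and M5 overlap.
M3 starts before M4 ends → M4 and M3 overlap.
M8 starts after M4 ends, so nothing later overlaps M4 either.
M3 starts before M5 ends → M5 and M3 overlap.
M8 starts before M5 ends → M5 and M8 overlap.
M7 starts after M5 ends, so nothing later overlaps M5 either.
M8 starts after M3 ends, so nothing later overlaps M3 either.
M7 starts before M8 ends → M8 and M7 overlap.
M6 starts before M8 ends → M8 and M6 overlap.
M6 starts exactly when M7 ends (back-to-back, no overlap).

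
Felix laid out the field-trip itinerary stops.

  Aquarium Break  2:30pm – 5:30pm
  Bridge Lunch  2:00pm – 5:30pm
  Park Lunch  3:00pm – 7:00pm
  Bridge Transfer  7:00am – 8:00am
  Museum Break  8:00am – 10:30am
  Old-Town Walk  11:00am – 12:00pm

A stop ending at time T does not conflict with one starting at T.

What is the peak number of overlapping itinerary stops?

Sort all start/end points and keep a running count:
7:00am start Bridge Transfer → 1
8:00am end Bridge Transfer → 0
8:00am start Museum Break → 1
10:30am end Museum Break → 0
11:00am start Old-Town Walk → 1
12:00pm end Old-Town Walk → 0
2:00pm start Bridge Lunch → 1
2:30pm start Aquarium Break → 2
3:00pm start Park Lunch → 3
5:30pm end Aquarium Break → 2
5:30pm end Bridge Lunch → 1
7:00pm end Park Lunch → 0
Peak is 3, at 3:00pm (Aquarium Break, Bridge Lunch, Park Lunch).

3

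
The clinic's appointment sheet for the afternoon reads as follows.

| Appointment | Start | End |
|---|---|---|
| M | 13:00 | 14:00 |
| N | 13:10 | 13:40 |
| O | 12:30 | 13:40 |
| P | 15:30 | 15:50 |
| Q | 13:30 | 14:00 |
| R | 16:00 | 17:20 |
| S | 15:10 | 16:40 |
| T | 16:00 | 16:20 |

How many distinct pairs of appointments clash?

10

Sorted by start: O, M, N, Q, S, P, R, T.
M starts before O ends → O and M overlap.
N starts before O ends → O and N overlap.
Q starts before O ends → O and Q overlap.
S starts after O ends, so O has no further overlaps.
N starts before M ends → M and N overlap.
Q starts before M ends → M and Q overlap.
S starts after M ends, so M has no further overlaps.
Q starts before N ends → N and Q overlap.
S starts after N ends, so N has no further overlaps.
S starts after Q ends, so Q has no further overlaps.
P starts before S ends → S and P overlap.
R starts before S ends → S and R overlap.
T starts before S ends → S and T overlap.
R starts after P ends, so P has no further overlaps.
T starts before R ends → R and T overlap.
Overlapping pairs: M & N, M & O, M & Q, N & O, N & Q, O & Q, P & S, R & S, R & T, S & T — 10 in total.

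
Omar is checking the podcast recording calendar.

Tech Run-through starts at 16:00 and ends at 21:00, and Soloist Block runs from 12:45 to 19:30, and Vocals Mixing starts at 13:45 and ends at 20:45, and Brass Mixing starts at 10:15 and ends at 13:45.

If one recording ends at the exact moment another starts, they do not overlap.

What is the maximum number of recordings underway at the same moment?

3

Walk through starts and ends in time order (an end at T is processed before a start at T):
10:15 start Brass Mixing → 1
12:45 start Soloist Block → 2
13:45 end Brass Mixing → 1
13:45 start Vocals Mixing → 2
16:00 start Tech Run-through → 3
19:30 end Soloist Block → 2
20:45 end Vocals Mixing → 1
21:00 end Tech Run-through → 0
Peak is 3, at 16:00 (Soloist Block, Tech Run-through, Vocals Mixing).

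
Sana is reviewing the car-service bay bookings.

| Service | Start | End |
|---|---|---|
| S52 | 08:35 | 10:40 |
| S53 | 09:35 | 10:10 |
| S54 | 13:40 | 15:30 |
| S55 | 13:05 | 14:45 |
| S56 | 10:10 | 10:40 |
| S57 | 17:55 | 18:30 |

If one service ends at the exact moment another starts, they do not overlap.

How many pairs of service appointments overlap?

Sorted by start: S52, S53, S56, S55, S54, S57.
S53 starts before S52 ends → S52 and S53 overlap.
S56 starts before S52 ends → S52 and S56 overlap.
S55 starts after S52 ends, so nothing later overlaps S52 either.
S56 starts exactly when S53 ends (back-to-back, no overlap), so nothing later overlaps S53 either.
S55 starts after S56 ends, so nothing later overlaps S56 either.
S54 starts before S55 ends → S55 and S54 overlap.
S57 starts after S55 ends.
S57 starts after S54 ends.
Overlapping pairs: S52 & S53, S52 & S56, S54 & S55 — 3 in total.

3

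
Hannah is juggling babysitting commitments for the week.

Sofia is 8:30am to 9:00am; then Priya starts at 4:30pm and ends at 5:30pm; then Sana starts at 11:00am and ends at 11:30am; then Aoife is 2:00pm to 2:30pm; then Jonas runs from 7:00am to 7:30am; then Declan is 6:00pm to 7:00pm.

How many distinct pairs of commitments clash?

0

Sorted by start: Jonas, Sofia, Sana, Aoife, Priya, Declan.
Sofia starts after Jonas ends, so nothing later overlaps Jonas either.
Sana starts after Sofia ends, so nothing later overlaps Sofia either.
Aoife starts after Sana ends, so nothing later overlaps Sana either.
Priya starts after Aoife ends, so nothing later overlaps Aoife either.
Declan starts after Priya ends.
No pair overlaps.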